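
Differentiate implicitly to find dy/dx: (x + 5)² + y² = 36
Apply d/dx to both sides, remembering that y depends on x. Each occurrence of y therefore brings in a y' = dy/dx via the chain rule.

With F(x, y) equal to the left-hand side minus the right, differentiate F term by term:
  d/dx[y^2] = 2y·y'
  d/dx[(x + 5)^2] = 2x + 10
  d/dx[-36] = 0
Adding these up, d/dx[F] = 0 becomes
  (2x + 10) + (2y)·y' = 0,
so isolating y',
  dy/dx = -(2x + 10)/(2y) = (-x - 5)/y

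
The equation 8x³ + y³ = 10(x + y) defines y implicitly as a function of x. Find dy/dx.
Apply d/dx to both sides, remembering that y depends on x. Each occurrence of y therefore brings in a y' = dy/dx via the chain rule.

With F(x, y) equal to the left-hand side minus the right, differentiate F term by term:
  d/dx[8x^3] = 24x^2
  d/dx[-10x] = -10
  d/dx[y^3] = 3y^2·y'
  d/dx[-10y] = -10·y'
Adding these up, d/dx[F] = 0 becomes
  (24x^2 - 10) + (3y^2 - 10)·y' = 0,
so isolating y',
  dy/dx = -(24x^2 - 10)/(3y^2 - 10) = 2(5 - 12x^2)/(3y^2 - 10)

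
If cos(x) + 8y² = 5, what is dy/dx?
Differentiate both sides with respect to x, treating y as y(x). By the chain rule, any term containing y contributes a factor of y' = dy/dx when we differentiate it.

Move every term to one side and write the relation as F(x, y) = 0. Term by term,
  d/dx[8y^2] = 16y·y'
  d/dx[cos(x)] = -sin(x)
  d/dx[-5] = 0

The pieces without y' make up ∂F/∂x and the coefficient of y' is ∂F/∂y:
  ∂F/∂x = -sin(x),
  ∂F/∂y = 16y.

Since d/dx[F] = ∂F/∂x + (∂F/∂y)·y' = 0, solve for y':
  (∂F/∂y)·y' = -∂F/∂x
  dy/dx = -(∂F/∂x)/(∂F/∂y) = -(-sin(x))/(16y) = sin(x)/(16y)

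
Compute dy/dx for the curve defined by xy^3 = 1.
Apply d/dx to both sides, remembering that y depends on x. Each occurrence of y therefore brings in a y' = dy/dx via the chain rule.

With F(x, y) equal to the left-hand side minus the right, differentiate F term by term:
  d/dx[xy^3] = 3xy^2·y' + y^3
  d/dx[-1] = 0
Adding these up, d/dx[F] = 0 becomes
  (y^3) + (3xy^2)·y' = 0,
so isolating y',
  dy/dx = -(y^3)/(3xy^2) = -y/(3x)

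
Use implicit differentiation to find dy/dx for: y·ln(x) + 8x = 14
Take d/dx of both sides. Since y is implicitly a function of x, the chain rule attaches a y' = dy/dx factor whenever we differentiate through y.

Set F(x, y) = (left side) − (right side), so the curve is F = 0. Differentiating each term of F:
  d/dx[8x] = 8
  d/dx[y·ln(x)] = y'·ln(x) + y/x
  d/dx[-14] = 0

Collecting, the y'-free part is the partial derivative in x and the y' coefficient is the partial derivative in y:
  ∂F/∂x = 8 + y/x
  ∂F/∂y = ln(x)

so d/dx[F(x, y(x))] = ∂F/∂x + (∂F/∂y)·y' = 0. Rearranging,
  dy/dx = -(∂F/∂x)/(∂F/∂y) = -(8 + y/x)/(ln(x))
        = -((8x + y)/x)/(ln(x)) = (-8x - y)/(x·ln(x))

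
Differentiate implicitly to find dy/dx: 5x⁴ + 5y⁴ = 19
Differentiate both sides with respect to x, treating y as y(x). By the chain rule, any term containing y contributes a factor of y' = dy/dx when we differentiate it.

Move every term to one side and write the relation as F(x, y) = 0. Term by term,
  d/dx[5x^4] = 20x^3
  d/dx[5y^4] = 20y^3·y'
  d/dx[-19] = 0

The pieces without y' make up ∂F/∂x and the coefficient of y' is ∂F/∂y:
  ∂F/∂x = 20x^3,
  ∂F/∂y = 20y^3.

Since d/dx[F] = ∂F/∂x + (∂F/∂y)·y' = 0, solve for y':
  (∂F/∂y)·y' = -∂F/∂x
  dy/dx = -(∂F/∂x)/(∂F/∂y) = -(20x^3)/(20y^3) = -x^3/y^3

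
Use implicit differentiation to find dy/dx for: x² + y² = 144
Take d/dx of both sides. Since y is implicitly a function of x, the chain rule attaches a y' = dy/dx factor whenever we differentiate through y.

Set F(x, y) = (left side) − (right side), so the curve is F = 0. Differentiating each term of F:
  d/dx[x^2] = 2x
  d/dx[y^2] = 2y·y'
  d/dx[-144] = 0

Collecting, the y'-free part is the partial derivative in x and the y' coefficient is the partial derivative in y:
  ∂F/∂x = 2x
  ∂F/∂y = 2y

so d/dx[F(x, y(x))] = ∂F/∂x + (∂F/∂y)·y' = 0. Rearranging,
  dy/dx = -(∂F/∂x)/(∂F/∂y) = -(2x)/(2y) = -x/y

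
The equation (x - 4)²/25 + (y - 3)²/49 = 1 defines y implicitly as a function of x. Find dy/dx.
Take d/dx of both sides. Since y is implicitly a function of x, the chain rule attaches a y' = dy/dx factor whenever we differentiate through y.

Set F(x, y) = (left side) − (right side), so the curve is F = 0. Differentiating each term of F:
  d/dx[(x - 4)^2/25] = 2x/25 - 8/25
  d/dx[(y - 3)^2/49] = 2·y'(y - 3)/49
  d/dx[-1] = 0

Collecting, the y'-free part is the partial derivative in x and the y' coefficient is the partial derivative in y:
  ∂F/∂x = 2x/25 - 8/25
  ∂F/∂y = 2y/49 - 6/49

so d/dx[F(x, y(x))] = ∂F/∂x + (∂F/∂y)·y' = 0. Rearranging,
  dy/dx = -(∂F/∂x)/(∂F/∂y) = -(2x/25 - 8/25)/(2y/49 - 6/49)
        = -(2(x - 4)/25)/(2(y - 3)/49) = 49(4 - x)/(25(y - 3))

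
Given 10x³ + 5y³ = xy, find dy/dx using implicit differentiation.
Differentiate the relation implicitly: treat y = y(x) and apply the chain rule, so every y-derivative picks up a y' = dy/dx factor.

With everything moved to the left-hand side, differentiate term by term:
  d/dx[10x^3] = 30x^2
  d/dx[-xy] = -x·y' - y
  d/dx[5y^3] = 15y^2·y'

Separating the contributions that come from x directly and those that come through y:
  without y':      30x^2 - y
  multiplying y':  -x + 15y^2

so (30x^2 - y) + (-x + 15y^2)·y' = 0, and therefore
  dy/dx = -(30x^2 - y)/(-x + 15y^2) = (30x^2 - y)/(x - 15y^2)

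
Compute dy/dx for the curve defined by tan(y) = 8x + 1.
Differentiate both sides with respect to x, treating y as y(x). By the chain rule, any term containing y contributes a factor of y' = dy/dx when we differentiate it.

Move every term to one side and write the relation as F(x, y) = 0. Term by term,
  d/dx[-8x] = -8
  d/dx[tan(y)] = y'(tan(y)^2 + 1)
  d/dx[-1] = 0

The pieces without y' make up ∂F/∂x and the coefficient of y' is ∂F/∂y:
  ∂F/∂x = -8,
  ∂F/∂y = tan(y)^2 + 1.

Since d/dx[F] = ∂F/∂x + (∂F/∂y)·y' = 0, solve for y':
  (∂F/∂y)·y' = -∂F/∂x
  dy/dx = -(∂F/∂x)/(∂F/∂y) = -(-8)/(tan(y)^2 + 1) = 8cos(y)^2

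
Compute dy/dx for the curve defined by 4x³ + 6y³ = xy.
Apply d/dx to both sides, remembering that y depends on x. Each occurrence of y therefore brings in a y' = dy/dx via the chain rule.

With F(x, y) equal to the left-hand side minus the right, differentiate F term by term:
  d/dx[4x^3] = 12x^2
  d/dx[-xy] = -x·y' - y
  d/dx[6y^3] = 18y^2·y'
Adding these up, d/dx[F] = 0 becomes
  (12x^2 - y) + (-x + 18y^2)·y' = 0,
so isolating y',
  dy/dx = -(12x^2 - y)/(-x + 18y^2) = (12x^2 - y)/(x - 18y^2)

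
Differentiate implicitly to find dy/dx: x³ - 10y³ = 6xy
Apply d/dx to both sides, remembering that y depends on x. Each occurrence of y therefore brings in a y' = dy/dx via the chain rule.

With F(x, y) equal to the left-hand side minus the right, differentiate F term by term:
  d/dx[x^3] = 3x^2
  d/dx[-6xy] = -6x·y' - 6y
  d/dx[-10y^3] = -30y^2·y'
Adding these up, d/dx[F] = 0 becomes
  (3x^2 - 6y) + (-6x - 30y^2)·y' = 0,
so isolating y',
  dy/dx = -(3x^2 - 6y)/(-6x - 30y^2) = (x^2/2 - y)/(x + 5y^2)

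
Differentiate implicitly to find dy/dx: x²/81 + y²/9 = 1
Differentiate the relation implicitly: treat y = y(x) and apply the chain rule, so every y-derivative picks up a y' = dy/dx factor.

With everything moved to the left-hand side, differentiate term by term:
  d/dx[x^2/81] = 2x/81
  d/dx[y^2/9] = 2y·y'/9
  d/dx[-1] = 0

Separating the contributions that come from x directly and those that come through y:
  without y':      2x/81
  multiplying y':  2y/9

so (2x/81) + (2y/9)·y' = 0, and therefore
  dy/dx = -(2x/81)/(2y/9) = -x/(9y)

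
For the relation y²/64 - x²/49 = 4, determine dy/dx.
Differentiate the relation implicitly: treat y = y(x) and apply the chain rule, so every y-derivative picks up a y' = dy/dx factor.

With everything moved to the left-hand side, differentiate term by term:
  d/dx[-x^2/49] = -2x/49
  d/dx[y^2/64] = y·y'/32
  d/dx[-4] = 0

Separating the contributions that come from x directly and those that come through y:
  without y':      -2x/49
  multiplying y':  y/32

so (-2x/49) + (y/32)·y' = 0, and therefore
  dy/dx = -(-2x/49)/(y/32) = 64x/(49y)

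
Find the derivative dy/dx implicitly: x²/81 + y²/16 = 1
Take d/dx of both sides. Since y is implicitly a function of x, the chain rule attaches a y' = dy/dx factor whenever we differentiate through y.

Set F(x, y) = (left side) − (right side), so the curve is F = 0. Differentiating each term of F:
  d/dx[x^2/81] = 2x/81
  d/dx[y^2/16] = y·y'/8
  d/dx[-1] = 0

Collecting, the y'-free part is the partial derivative in x and the y' coefficient is the partial derivative in y:
  ∂F/∂x = 2x/81
  ∂F/∂y = y/8

so d/dx[F(x, y(x))] = ∂F/∂x + (∂F/∂y)·y' = 0. Rearranging,
  dy/dx = -(∂F/∂x)/(∂F/∂y) = -(2x/81)/(y/8) = -16x/(81y)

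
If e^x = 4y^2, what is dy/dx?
Differentiate the relation implicitly: treat y = y(x) and apply the chain rule, so every y-derivative picks up a y' = dy/dx factor.

With everything moved to the left-hand side, differentiate term by term:
  d/dx[-4y^2] = -8y·y'
  d/dx[e^(x)] = e^(x)

Separating the contributions that come from x directly and those that come through y:
  without y':      e^(x)
  multiplying y':  -8y

so (e^(x)) + (-8y)·y' = 0, and therefore
  dy/dx = -(e^(x))/(-8y) = e^(x)/(8y)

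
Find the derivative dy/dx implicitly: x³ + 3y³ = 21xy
Apply d/dx to both sides, remembering that y depends on x. Each occurrence of y therefore brings in a y' = dy/dx via the chain rule.

With F(x, y) equal to the left-hand side minus the right, differentiate F term by term:
  d/dx[x^3] = 3x^2
  d/dx[-21xy] = -21x·y' - 21y
  d/dx[3y^3] = 9y^2·y'
Adding these up, d/dx[F] = 0 becomes
  (3x^2 - 21y) + (-21x + 9y^2)·y' = 0,
so isolating y',
  dy/dx = -(3x^2 - 21y)/(-21x + 9y^2) = (x^2 - 7y)/(7x - 3y^2)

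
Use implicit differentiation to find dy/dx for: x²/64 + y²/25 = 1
Differentiate the relation implicitly: treat y = y(x) and apply the chain rule, so every y-derivative picks up a y' = dy/dx factor.

With everything moved to the left-hand side, differentiate term by term:
  d/dx[x^2/64] = x/32
  d/dx[y^2/25] = 2y·y'/25
  d/dx[-1] = 0

Separating the contributions that come from x directly and those that come through y:
  without y':      x/32
  multiplying y':  2y/25

so (x/32) + (2y/25)·y' = 0, and therefore
  dy/dx = -(x/32)/(2y/25) = -25x/(64y)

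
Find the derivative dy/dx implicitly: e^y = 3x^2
Differentiate both sides with respect to x, treating y as y(x). By the chain rule, any term containing y contributes a factor of y' = dy/dx when we differentiate it.

Move every term to one side and write the relation as F(x, y) = 0. Term by term,
  d/dx[-3x^2] = -6x
  d/dx[e^(y)] = y'·e^(y)

The pieces without y' make up ∂F/∂x and the coefficient of y' is ∂F/∂y:
  ∂F/∂x = -6x,
  ∂F/∂y = e^(y).

Since d/dx[F] = ∂F/∂x + (∂F/∂y)·y' = 0, solve for y':
  (∂F/∂y)·y' = -∂F/∂x
  dy/dx = -(∂F/∂x)/(∂F/∂y) = -(-6x)/(e^(y)) = 6x·e^(-y)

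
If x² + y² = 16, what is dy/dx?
Apply d/dx to both sides, remembering that y depends on x. Each occurrence of y therefore brings in a y' = dy/dx via the chain rule.

With F(x, y) equal to the left-hand side minus the right, differentiate F term by term:
  d/dx[x^2] = 2x
  d/dx[y^2] = 2y·y'
  d/dx[-16] = 0
Adding these up, d/dx[F] = 0 becomes
  (2x) + (2y)·y' = 0,
so isolating y',
  dy/dx = -(2x)/(2y) = -x/y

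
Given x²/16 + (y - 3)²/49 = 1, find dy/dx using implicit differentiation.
Differentiate both sides with respect to x, treating y as y(x). By the chain rule, any term containing y contributes a factor of y' = dy/dx when we differentiate it.

Move every term to one side and write the relation as F(x, y) = 0. Term by term,
  d/dx[x^2/16] = x/8
  d/dx[(y - 3)^2/49] = 2·y'(y - 3)/49
  d/dx[-1] = 0

The pieces without y' make up ∂F/∂x and the coefficient of y' is ∂F/∂y:
  ∂F/∂x = x/8,
  ∂F/∂y = 2y/49 - 6/49.

Since d/dx[F] = ∂F/∂x + (∂F/∂y)·y' = 0, solve for y':
  (∂F/∂y)·y' = -∂F/∂x
  dy/dx = -(∂F/∂x)/(∂F/∂y) = -(x/8)/(2y/49 - 6/49)
        = -(x/8)/(2(y - 3)/49) = -49x/(16y - 48)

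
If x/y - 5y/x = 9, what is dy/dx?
Apply d/dx to both sides, remembering that y depends on x. Each occurrence of y therefore brings in a y' = dy/dx via the chain rule.

With F(x, y) equal to the left-hand side minus the right, differentiate F term by term:
  d/dx[x/y] = -x·y'/y^2 + 1/y
  d/dx[-5y/x] = -5·y'/x + 5y/x^2
  d/dx[-9] = 0
Adding these up, d/dx[F] = 0 becomes
  (1/y + 5y/x^2) + (-x/y^2 - 5/x)·y' = 0,
so isolating y',
  dy/dx = -(1/y + 5y/x^2)/(-x/y^2 - 5/x)
        = -((x^2 + 5y^2)/(x^2y))/(-(x^2 + 5y^2)/(xy^2)) = y/x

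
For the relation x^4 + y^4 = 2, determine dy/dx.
Differentiate both sides with respect to x, treating y as y(x). By the chain rule, any term containing y contributes a factor of y' = dy/dx when we differentiate it.

Move every term to one side and write the relation as F(x, y) = 0. Term by term,
  d/dx[x^4] = 4x^3
  d/dx[y^4] = 4y^3·y'
  d/dx[-2] = 0

The pieces without y' make up ∂F/∂x and the coefficient of y' is ∂F/∂y:
  ∂F/∂x = 4x^3,
  ∂F/∂y = 4y^3.

Since d/dx[F] = ∂F/∂x + (∂F/∂y)·y' = 0, solve for y':
  (∂F/∂y)·y' = -∂F/∂x
  dy/dx = -(∂F/∂x)/(∂F/∂y) = -(4x^3)/(4y^3) = -x^3/y^3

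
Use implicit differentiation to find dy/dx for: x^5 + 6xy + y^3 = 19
Take d/dx of both sides. Since y is implicitly a function of x, the chain rule attaches a y' = dy/dx factor whenever we differentiate through y.

Set F(x, y) = (left side) − (right side), so the curve is F = 0. Differentiating each term of F:
  d/dx[x^5] = 5x^4
  d/dx[6xy] = 6x·y' + 6y
  d/dx[y^3] = 3y^2·y'
  d/dx[-19] = 0

Collecting, the y'-free part is the partial derivative in x and the y' coefficient is the partial derivative in y:
  ∂F/∂x = 5x^4 + 6y
  ∂F/∂y = 6x + 3y^2

so d/dx[F(x, y(x))] = ∂F/∂x + (∂F/∂y)·y' = 0. Rearranging,
  dy/dx = -(∂F/∂x)/(∂F/∂y) = -(5x^4 + 6y)/(6x + 3y^2) = (-5x^4 - 6y)/(3(2x + y^2))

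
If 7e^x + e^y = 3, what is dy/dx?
Differentiate the relation implicitly: treat y = y(x) and apply the chain rule, so every y-derivative picks up a y' = dy/dx factor.

With everything moved to the left-hand side, differentiate term by term:
  d/dx[7e^(x)] = 7e^(x)
  d/dx[e^(y)] = y'·e^(y)
  d/dx[-3] = 0

Separating the contributions that come from x directly and those that come through y:
  without y':      7e^(x)
  multiplying y':  e^(y)

so (7e^(x)) + (e^(y))·y' = 0, and therefore
  dy/dx = -(7e^(x))/(e^(y)) = -7e^(x - y)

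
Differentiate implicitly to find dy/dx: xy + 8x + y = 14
Differentiate both sides with respect to x, treating y as y(x). By the chain rule, any term containing y contributes a factor of y' = dy/dx when we differentiate it.

Move every term to one side and write the relation as F(x, y) = 0. Term by term,
  d/dx[xy] = x·y' + y
  d/dx[8x] = 8
  d/dx[y] = y'
  d/dx[-14] = 0

The pieces without y' make up ∂F/∂x and the coefficient of y' is ∂F/∂y:
  ∂F/∂x = y + 8,
  ∂F/∂y = x + 1.

Since d/dx[F] = ∂F/∂x + (∂F/∂y)·y' = 0, solve for y':
  (∂F/∂y)·y' = -∂F/∂x
  dy/dx = -(∂F/∂x)/(∂F/∂y) = -(y + 8)/(x + 1) = (-y - 8)/(x + 1)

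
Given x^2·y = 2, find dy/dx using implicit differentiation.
Take d/dx of both sides. Since y is implicitly a function of x, the chain rule attaches a y' = dy/dx factor whenever we differentiate through y.

Set F(x, y) = (left side) − (right side), so the curve is F = 0. Differentiating each term of F:
  d/dx[x^2y] = x^2·y' + 2xy
  d/dx[-2] = 0

Collecting, the y'-free part is the partial derivative in x and the y' coefficient is the partial derivative in y:
  ∂F/∂x = 2xy
  ∂F/∂y = x^2

so d/dx[F(x, y(x))] = ∂F/∂x + (∂F/∂y)·y' = 0. Rearranging,
  dy/dx = -(∂F/∂x)/(∂F/∂y) = -(2xy)/(x^2) = -2y/x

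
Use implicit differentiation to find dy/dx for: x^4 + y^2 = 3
Take d/dx of both sides. Since y is implicitly a function of x, the chain rule attaches a y' = dy/dx factor whenever we differentiate through y.

Set F(x, y) = (left side) − (right side), so the curve is F = 0. Differentiating each term of F:
  d/dx[x^4] = 4x^3
  d/dx[y^2] = 2y·y'
  d/dx[-3] = 0

Collecting, the y'-free part is the partial derivative in x and the y' coefficient is the partial derivative in y:
  ∂F/∂x = 4x^3
  ∂F/∂y = 2y

so d/dx[F(x, y(x))] = ∂F/∂x + (∂F/∂y)·y' = 0. Rearranging,
  dy/dx = -(∂F/∂x)/(∂F/∂y) = -(4x^3)/(2y) = -2x^3/y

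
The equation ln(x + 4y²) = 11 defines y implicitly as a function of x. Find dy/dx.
Apply d/dx to both sides, remembering that y depends on x. Each occurrence of y therefore brings in a y' = dy/dx via the chain rule.

With F(x, y) equal to the left-hand side minus the right, differentiate F term by term:
  d/dx[ln(x + 4y^2)] = (8y·y' + 1)/(x + 4y^2)
  d/dx[-11] = 0
Adding these up, d/dx[F] = 0 becomes
  (1/(x + 4y^2)) + (8y/(x + 4y^2))·y' = 0,
so isolating y',
  dy/dx = -(1/(x + 4y^2))/(8y/(x + 4y^2)) = -1/(8y)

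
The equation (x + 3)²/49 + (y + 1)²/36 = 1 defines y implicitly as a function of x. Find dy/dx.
Apply d/dx to both sides, remembering that y depends on x. Each occurrence of y therefore brings in a y' = dy/dx via the chain rule.

With F(x, y) equal to the left-hand side minus the right, differentiate F term by term:
  d/dx[(x + 3)^2/49] = 2x/49 + 6/49
  d/dx[(y + 1)^2/36] = y'(y + 1)/18
  d/dx[-1] = 0
Adding these up, d/dx[F] = 0 becomes
  (2x/49 + 6/49) + (y/18 + 1/18)·y' = 0,
so isolating y',
  dy/dx = -(2x/49 + 6/49)/(y/18 + 1/18)
        = -(2(x + 3)/49)/((y + 1)/18) = 36(-x - 3)/(49(y + 1))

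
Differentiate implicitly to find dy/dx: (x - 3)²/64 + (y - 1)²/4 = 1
Take d/dx of both sides. Since y is implicitly a function of x, the chain rule attaches a y' = dy/dx factor whenever we differentiate through y.

Set F(x, y) = (left side) − (right side), so the curve is F = 0. Differentiating each term of F:
  d/dx[(x - 3)^2/64] = x/32 - 3/32
  d/dx[(y - 1)^2/4] = y'(y - 1)/2
  d/dx[-1] = 0

Collecting, the y'-free part is the partial derivative in x and the y' coefficient is the partial derivative in y:
  ∂F/∂x = x/32 - 3/32
  ∂F/∂y = y/2 - 1/2

so d/dx[F(x, y(x))] = ∂F/∂x + (∂F/∂y)·y' = 0. Rearranging,
  dy/dx = -(∂F/∂x)/(∂F/∂y) = -(x/32 - 3/32)/(y/2 - 1/2)
        = -((x - 3)/32)/((y - 1)/2) = (3 - x)/(16(y - 1))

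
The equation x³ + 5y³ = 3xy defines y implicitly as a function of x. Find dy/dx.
Differentiate both sides with respect to x, treating y as y(x). By the chain rule, any term containing y contributes a factor of y' = dy/dx when we differentiate it.

Move every term to one side and write the relation as F(x, y) = 0. Term by term,
  d/dx[x^3] = 3x^2
  d/dx[-3xy] = -3x·y' - 3y
  d/dx[5y^3] = 15y^2·y'

The pieces without y' make up ∂F/∂x and the coefficient of y' is ∂F/∂y:
  ∂F/∂x = 3x^2 - 3y,
  ∂F/∂y = -3x + 15y^2.

Since d/dx[F] = ∂F/∂x + (∂F/∂y)·y' = 0, solve for y':
  (∂F/∂y)·y' = -∂F/∂x
  dy/dx = -(∂F/∂x)/(∂F/∂y) = -(3x^2 - 3y)/(-3x + 15y^2) = (x^2 - y)/(x - 5y^2)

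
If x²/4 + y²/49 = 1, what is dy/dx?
Take d/dx of both sides. Since y is implicitly a function of x, the chain rule attaches a y' = dy/dx factor whenever we differentiate through y.

Set F(x, y) = (left side) − (right side), so the curve is F = 0. Differentiating each term of F:
  d/dx[x^2/4] = x/2
  d/dx[y^2/49] = 2y·y'/49
  d/dx[-1] = 0

Collecting, the y'-free part is the partial derivative in x and the y' coefficient is the partial derivative in y:
  ∂F/∂x = x/2
  ∂F/∂y = 2y/49

so d/dx[F(x, y(x))] = ∂F/∂x + (∂F/∂y)·y' = 0. Rearranging,
  dy/dx = -(∂F/∂x)/(∂F/∂y) = -(x/2)/(2y/49) = -49x/(4y)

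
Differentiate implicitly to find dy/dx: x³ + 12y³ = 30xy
Apply d/dx to both sides, remembering that y depends on x. Each occurrence of y therefore brings in a y' = dy/dx via the chain rule.

With F(x, y) equal to the left-hand side minus the right, differentiate F term by term:
  d/dx[x^3] = 3x^2
  d/dx[-30xy] = -30x·y' - 30y
  d/dx[12y^3] = 36y^2·y'
Adding these up, d/dx[F] = 0 becomes
  (3x^2 - 30y) + (-30x + 36y^2)·y' = 0,
so isolating y',
  dy/dx = -(3x^2 - 30y)/(-30x + 36y^2) = (x^2 - 10y)/(2(5x - 6y^2))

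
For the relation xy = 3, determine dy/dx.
Take d/dx of both sides. Since y is implicitly a function of x, the chain rule attaches a y' = dy/dx factor whenever we differentiate through y.

Set F(x, y) = (left side) − (right side), so the curve is F = 0. Differentiating each term of F:
  d/dx[xy] = x·y' + y
  d/dx[-3] = 0

Collecting, the y'-free part is the partial derivative in x and the y' coefficient is the partial derivative in y:
  ∂F/∂x = y
  ∂F/∂y = x

so d/dx[F(x, y(x))] = ∂F/∂x + (∂F/∂y)·y' = 0. Rearranging,
  dy/dx = -(∂F/∂x)/(∂F/∂y) = -(y)/(x) = -y/x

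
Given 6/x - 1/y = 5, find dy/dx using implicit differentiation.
Take d/dx of both sides. Since y is implicitly a function of x, the chain rule attaches a y' = dy/dx factor whenever we differentiate through y.

Set F(x, y) = (left side) − (right side), so the curve is F = 0. Differentiating each term of F:
  d/dx[-1/y] = y'/y^2
  d/dx[6/x] = -6/x^2
  d/dx[-5] = 0

Collecting, the y'-free part is the partial derivative in x and the y' coefficient is the partial derivative in y:
  ∂F/∂x = -6/x^2
  ∂F/∂y = y^(-2)

so d/dx[F(x, y(x))] = ∂F/∂x + (∂F/∂y)·y' = 0. Rearranging,
  dy/dx = -(∂F/∂x)/(∂F/∂y) = -(-6/x^2)/(y^(-2)) = 6y^2/x^2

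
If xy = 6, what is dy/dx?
Take d/dx of both sides. Since y is implicitly a function of x, the chain rule attaches a y' = dy/dx factor whenever we differentiate through y.

Set F(x, y) = (left side) − (right side), so the curve is F = 0. Differentiating each term of F:
  d/dx[xy] = x·y' + y
  d/dx[-6] = 0

Collecting, the y'-free part is the partial derivative in x and the y' coefficient is the partial derivative in y:
  ∂F/∂x = y
  ∂F/∂y = x

so d/dx[F(x, y(x))] = ∂F/∂x + (∂F/∂y)·y' = 0. Rearranging,
  dy/dx = -(∂F/∂x)/(∂F/∂y) = -(y)/(x) = -y/x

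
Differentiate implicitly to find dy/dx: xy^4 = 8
Differentiate the relation implicitly: treat y = y(x) and apply the chain rule, so every y-derivative picks up a y' = dy/dx factor.

With everything moved to the left-hand side, differentiate term by term:
  d/dx[xy^4] = 4xy^3·y' + y^4
  d/dx[-8] = 0

Separating the contributions that come from x directly and those that come through y:
  without y':      y^4
  multiplying y':  4xy^3

so (y^4) + (4xy^3)·y' = 0, and therefore
  dy/dx = -(y^4)/(4xy^3) = -y/(4x)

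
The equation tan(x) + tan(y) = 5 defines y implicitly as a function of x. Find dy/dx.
Apply d/dx to both sides, remembering that y depends on x. Each occurrence of y therefore brings in a y' = dy/dx via the chain rule.

With F(x, y) equal to the left-hand side minus the right, differentiate F term by term:
  d/dx[tan(x)] = tan(x)^2 + 1
  d/dx[tan(y)] = y'(tan(y)^2 + 1)
  d/dx[-5] = 0
Adding these up, d/dx[F] = 0 becomes
  (tan(x)^2 + 1) + (tan(y)^2 + 1)·y' = 0,
so isolating y',
  dy/dx = -(tan(x)^2 + 1)/(tan(y)^2 + 1) = -cos(y)^2/cos(x)^2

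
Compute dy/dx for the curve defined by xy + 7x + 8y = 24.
Apply d/dx to both sides, remembering that y depends on x. Each occurrence of y therefore brings in a y' = dy/dx via the chain rule.

With F(x, y) equal to the left-hand side minus the right, differentiate F term by term:
  d/dx[xy] = x·y' + y
  d/dx[7x] = 7
  d/dx[8y] = 8·y'
  d/dx[-24] = 0
Adding these up, d/dx[F] = 0 becomes
  (y + 7) + (x + 8)·y' = 0,
so isolating y',
  dy/dx = -(y + 7)/(x + 8) = (-y - 7)/(x + 8)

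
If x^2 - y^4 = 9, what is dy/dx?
Take d/dx of both sides. Since y is implicitly a function of x, the chain rule attaches a y' = dy/dx factor whenever we differentiate through y.

Set F(x, y) = (left side) − (right side), so the curve is F = 0. Differentiating each term of F:
  d/dx[x^2] = 2x
  d/dx[-y^4] = -4y^3·y'
  d/dx[-9] = 0

Collecting, the y'-free part is the partial derivative in x and the y' coefficient is the partial derivative in y:
  ∂F/∂x = 2x
  ∂F/∂y = -4y^3

so d/dx[F(x, y(x))] = ∂F/∂x + (∂F/∂y)·y' = 0. Rearranging,
  dy/dx = -(∂F/∂x)/(∂F/∂y) = -(2x)/(-4y^3) = x/(2y^3)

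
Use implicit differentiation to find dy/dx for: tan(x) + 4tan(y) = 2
Differentiate the relation implicitly: treat y = y(x) and apply the chain rule, so every y-derivative picks up a y' = dy/dx factor.

With everything moved to the left-hand side, differentiate term by term:
  d/dx[tan(x)] = tan(x)^2 + 1
  d/dx[4tan(y)] = 4·y'(tan(y)^2 + 1)
  d/dx[-2] = 0

Separating the contributions that come from x directly and those that come through y:
  without y':      tan(x)^2 + 1
  multiplying y':  4tan(y)^2 + 4

so (tan(x)^2 + 1) + (4tan(y)^2 + 4)·y' = 0, and therefore
  dy/dx = -(tan(x)^2 + 1)/(4tan(y)^2 + 4) = -cos(y)^2/(4cos(x)^2)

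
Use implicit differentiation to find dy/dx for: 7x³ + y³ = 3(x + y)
Apply d/dx to both sides, remembering that y depends on x. Each occurrence of y therefore brings in a y' = dy/dx via the chain rule.

With F(x, y) equal to the left-hand side minus the right, differentiate F term by term:
  d/dx[7x^3] = 21x^2
  d/dx[-3x] = -3
  d/dx[y^3] = 3y^2·y'
  d/dx[-3y] = -3·y'
Adding these up, d/dx[F] = 0 becomes
  (21x^2 - 3) + (3y^2 - 3)·y' = 0,
so isolating y',
  dy/dx = -(21x^2 - 3)/(3y^2 - 3) = (1 - 7x^2)/(y^2 - 1)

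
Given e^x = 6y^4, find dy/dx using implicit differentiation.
Apply d/dx to both sides, remembering that y depends on x. Each occurrence of y therefore brings in a y' = dy/dx via the chain rule.

With F(x, y) equal to the left-hand side minus the right, differentiate F term by term:
  d/dx[-6y^4] = -24y^3·y'
  d/dx[e^(x)] = e^(x)
Adding these up, d/dx[F] = 0 becomes
  (e^(x)) + (-24y^3)·y' = 0,
so isolating y',
  dy/dx = -(e^(x))/(-24y^3) = e^(x)/(24y^3)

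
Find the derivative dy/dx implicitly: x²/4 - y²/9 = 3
Differentiate the relation implicitly: treat y = y(x) and apply the chain rule, so every y-derivative picks up a y' = dy/dx factor.

With everything moved to the left-hand side, differentiate term by term:
  d/dx[x^2/4] = x/2
  d/dx[-y^2/9] = -2y·y'/9
  d/dx[-3] = 0

Separating the contributions that come from x directly and those that come through y:
  without y':      x/2
  multiplying y':  -2y/9

so (x/2) + (-2y/9)·y' = 0, and therefore
  dy/dx = -(x/2)/(-2y/9) = 9x/(4y)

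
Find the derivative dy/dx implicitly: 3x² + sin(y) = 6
Differentiate both sides with respect to x, treating y as y(x). By the chain rule, any term containing y contributes a factor of y' = dy/dx when we differentiate it.

Move every term to one side and write the relation as F(x, y) = 0. Term by term,
  d/dx[3x^2] = 6x
  d/dx[sin(y)] = y'·cos(y)
  d/dx[-6] = 0

The pieces without y' make up ∂F/∂x and the coefficient of y' is ∂F/∂y:
  ∂F/∂x = 6x,
  ∂F/∂y = cos(y).

Since d/dx[F] = ∂F/∂x + (∂F/∂y)·y' = 0, solve for y':
  (∂F/∂y)·y' = -∂F/∂x
  dy/dx = -(∂F/∂x)/(∂F/∂y) = -(6x)/(cos(y)) = -6x/cos(y)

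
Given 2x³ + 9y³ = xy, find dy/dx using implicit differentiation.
Take d/dx of both sides. Since y is implicitly a function of x, the chain rule attaches a y' = dy/dx factor whenever we differentiate through y.

Set F(x, y) = (left side) − (right side), so the curve is F = 0. Differentiating each term of F:
  d/dx[2x^3] = 6x^2
  d/dx[-xy] = -x·y' - y
  d/dx[9y^3] = 27y^2·y'

Collecting, the y'-free part is the partial derivative in x and the y' coefficient is the partial derivative in y:
  ∂F/∂x = 6x^2 - y
  ∂F/∂y = -x + 27y^2

so d/dx[F(x, y(x))] = ∂F/∂x + (∂F/∂y)·y' = 0. Rearranging,
  dy/dx = -(∂F/∂x)/(∂F/∂y) = -(6x^2 - y)/(-x + 27y^2) = (6x^2 - y)/(x - 27y^2)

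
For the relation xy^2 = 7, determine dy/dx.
Take d/dx of both sides. Since y is implicitly a function of x, the chain rule attaches a y' = dy/dx factor whenever we differentiate through y.

Set F(x, y) = (left side) − (right side), so the curve is F = 0. Differentiating each term of F:
  d/dx[xy^2] = 2xy·y' + y^2
  d/dx[-7] = 0

Collecting, the y'-free part is the partial derivative in x and the y' coefficient is the partial derivative in y:
  ∂F/∂x = y^2
  ∂F/∂y = 2xy

so d/dx[F(x, y(x))] = ∂F/∂x + (∂F/∂y)·y' = 0. Rearranging,
  dy/dx = -(∂F/∂x)/(∂F/∂y) = -(y^2)/(2xy) = -y/(2x)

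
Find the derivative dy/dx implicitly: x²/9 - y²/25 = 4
Differentiate the relation implicitly: treat y = y(x) and apply the chain rule, so every y-derivative picks up a y' = dy/dx factor.

With everything moved to the left-hand side, differentiate term by term:
  d/dx[x^2/9] = 2x/9
  d/dx[-y^2/25] = -2y·y'/25
  d/dx[-4] = 0

Separating the contributions that come from x directly and those that come through y:
  without y':      2x/9
  multiplying y':  -2y/25

so (2x/9) + (-2y/25)·y' = 0, and therefore
  dy/dx = -(2x/9)/(-2y/25) = 25x/(9y)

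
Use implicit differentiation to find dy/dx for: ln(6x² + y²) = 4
Differentiate the relation implicitly: treat y = y(x) and apply the chain rule, so every y-derivative picks up a y' = dy/dx factor.

With everything moved to the left-hand side, differentiate term by term:
  d/dx[ln(6x^2 + y^2)] = (12x + 2y·y')/(6x^2 + y^2)
  d/dx[-4] = 0

Separating the contributions that come from x directly and those that come through y:
  without y':      12x/(6x^2 + y^2)
  multiplying y':  2y/(6x^2 + y^2)

so (12x/(6x^2 + y^2)) + (2y/(6x^2 + y^2))·y' = 0, and therefore
  dy/dx = -(12x/(6x^2 + y^2))/(2y/(6x^2 + y^2)) = -6x/y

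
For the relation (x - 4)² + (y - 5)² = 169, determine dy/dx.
Take d/dx of both sides. Since y is implicitly a function of x, the chain rule attaches a y' = dy/dx factor whenever we differentiate through y.

Set F(x, y) = (left side) − (right side), so the curve is F = 0. Differentiating each term of F:
  d/dx[(x - 4)^2] = 2x - 8
  d/dx[(y - 5)^2] = 2·y'(y - 5)
  d/dx[-169] = 0

Collecting, the y'-free part is the partial derivative in x and the y' coefficient is the partial derivative in y:
  ∂F/∂x = 2x - 8
  ∂F/∂y = 2y - 10

so d/dx[F(x, y(x))] = ∂F/∂x + (∂F/∂y)·y' = 0. Rearranging,
  dy/dx = -(∂F/∂x)/(∂F/∂y) = -(2x - 8)/(2y - 10) = (4 - x)/(y - 5)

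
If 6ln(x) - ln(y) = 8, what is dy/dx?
Take d/dx of both sides. Since y is implicitly a function of x, the chain rule attaches a y' = dy/dx factor whenever we differentiate through y.

Set F(x, y) = (left side) − (right side), so the curve is F = 0. Differentiating each term of F:
  d/dx[6ln(x)] = 6/x
  d/dx[-ln(y)] = -y'/y
  d/dx[-8] = 0

Collecting, the y'-free part is the partial derivative in x and the y' coefficient is the partial derivative in y:
  ∂F/∂x = 6/x
  ∂F/∂y = -1/y

so d/dx[F(x, y(x))] = ∂F/∂x + (∂F/∂y)·y' = 0. Rearranging,
  dy/dx = -(∂F/∂x)/(∂F/∂y) = -(6/x)/(-1/y) = 6y/x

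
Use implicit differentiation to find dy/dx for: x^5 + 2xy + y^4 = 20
Differentiate both sides with respect to x, treating y as y(x). By the chain rule, any term containing y contributes a factor of y' = dy/dx when we differentiate it.

Move every term to one side and write the relation as F(x, y) = 0. Term by term,
  d/dx[x^5] = 5x^4
  d/dx[2xy] = 2x·y' + 2y
  d/dx[y^4] = 4y^3·y'
  d/dx[-20] = 0

The pieces without y' make up ∂F/∂x and the coefficient of y' is ∂F/∂y:
  ∂F/∂x = 5x^4 + 2y,
  ∂F/∂y = 2x + 4y^3.

Since d/dx[F] = ∂F/∂x + (∂F/∂y)·y' = 0, solve for y':
  (∂F/∂y)·y' = -∂F/∂x
  dy/dx = -(∂F/∂x)/(∂F/∂y) = -(5x^4 + 2y)/(2x + 4y^3) = (-5x^4/2 - y)/(x + 2y^3)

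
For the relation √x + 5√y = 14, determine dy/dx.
Apply d/dx to both sides, remembering that y depends on x. Each occurrence of y therefore brings in a y' = dy/dx via the chain rule.

With F(x, y) equal to the left-hand side minus the right, differentiate F term by term:
  d/dx[√(x)] = 1/(2√(x))
  d/dx[5√(y)] = 5·y'/(2√(y))
  d/dx[-14] = 0
Adding these up, d/dx[F] = 0 becomes
  (1/(2√(x))) + (5/(2√(y)))·y' = 0,
so isolating y',
  dy/dx = -(1/(2√(x)))/(5/(2√(y))) = -√(y)/(5√(x))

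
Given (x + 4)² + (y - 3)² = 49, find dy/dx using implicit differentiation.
Apply d/dx to both sides, remembering that y depends on x. Each occurrence of y therefore brings in a y' = dy/dx via the chain rule.

With F(x, y) equal to the left-hand side minus the right, differentiate F term by term:
  d/dx[(x + 4)^2] = 2x + 8
  d/dx[(y - 3)^2] = 2·y'(y - 3)
  d/dx[-49] = 0
Adding these up, d/dx[F] = 0 becomes
  (2x + 8) + (2y - 6)·y' = 0,
so isolating y',
  dy/dx = -(2x + 8)/(2y - 6) = (-x - 4)/(y - 3)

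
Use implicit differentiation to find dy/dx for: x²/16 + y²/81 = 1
Apply d/dx to both sides, remembering that y depends on x. Each occurrence of y therefore brings in a y' = dy/dx via the chain rule.

With F(x, y) equal to the left-hand side minus the right, differentiate F term by term:
  d/dx[x^2/16] = x/8
  d/dx[y^2/81] = 2y·y'/81
  d/dx[-1] = 0
Adding these up, d/dx[F] = 0 becomes
  (x/8) + (2y/81)·y' = 0,
so isolating y',
  dy/dx = -(x/8)/(2y/81) = -81x/(16y)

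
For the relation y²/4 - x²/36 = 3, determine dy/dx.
Differentiate both sides with respect to x, treating y as y(x). By the chain rule, any term containing y contributes a factor of y' = dy/dx when we differentiate it.

Move every term to one side and write the relation as F(x, y) = 0. Term by term,
  d/dx[-x^2/36] = -x/18
  d/dx[y^2/4] = y·y'/2
  d/dx[-3] = 0

The pieces without y' make up ∂F/∂x and the coefficient of y' is ∂F/∂y:
  ∂F/∂x = -x/18,
  ∂F/∂y = y/2.

Since d/dx[F] = ∂F/∂x + (∂F/∂y)·y' = 0, solve for y':
  (∂F/∂y)·y' = -∂F/∂x
  dy/dx = -(∂F/∂x)/(∂F/∂y) = -(-x/18)/(y/2) = x/(9y)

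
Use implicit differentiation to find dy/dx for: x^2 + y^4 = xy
Differentiate both sides with respect to x, treating y as y(x). By the chain rule, any term containing y contributes a factor of y' = dy/dx when we differentiate it.

Move every term to one side and write the relation as F(x, y) = 0. Term by term,
  d/dx[x^2] = 2x
  d/dx[-xy] = -x·y' - y
  d/dx[y^4] = 4y^3·y'

The pieces without y' make up ∂F/∂x and the coefficient of y' is ∂F/∂y:
  ∂F/∂x = 2x - y,
  ∂F/∂y = -x + 4y^3.

Since d/dx[F] = ∂F/∂x + (∂F/∂y)·y' = 0, solve for y':
  (∂F/∂y)·y' = -∂F/∂x
  dy/dx = -(∂F/∂x)/(∂F/∂y) = -(2x - y)/(-x + 4y^3) = (2x - y)/(x - 4y^3)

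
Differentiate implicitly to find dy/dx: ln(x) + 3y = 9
Take d/dx of both sides. Since y is implicitly a function of x, the chain rule attaches a y' = dy/dx factor whenever we differentiate through y.

Set F(x, y) = (left side) − (right side), so the curve is F = 0. Differentiating each term of F:
  d/dx[3y] = 3·y'
  d/dx[ln(x)] = 1/x
  d/dx[-9] = 0

Collecting, the y'-free part is the partial derivative in x and the y' coefficient is the partial derivative in y:
  ∂F/∂x = 1/x
  ∂F/∂y = 3

so d/dx[F(x, y(x))] = ∂F/∂x + (∂F/∂y)·y' = 0. Rearranging,
  dy/dx = -(∂F/∂x)/(∂F/∂y) = -(1/x)/(3) = -1/(3x)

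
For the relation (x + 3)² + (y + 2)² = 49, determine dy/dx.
Take d/dx of both sides. Since y is implicitly a function of x, the chain rule attaches a y' = dy/dx factor whenever we differentiate through y.

Set F(x, y) = (left side) − (right side), so the curve is F = 0. Differentiating each term of F:
  d/dx[(x + 3)^2] = 2x + 6
  d/dx[(y + 2)^2] = 2·y'(y + 2)
  d/dx[-49] = 0

Collecting, the y'-free part is the partial derivative in x and the y' coefficient is the partial derivative in y:
  ∂F/∂x = 2x + 6
  ∂F/∂y = 2y + 4

so d/dx[F(x, y(x))] = ∂F/∂x + (∂F/∂y)·y' = 0. Rearranging,
  dy/dx = -(∂F/∂x)/(∂F/∂y) = -(2x + 6)/(2y + 4) = (-x - 3)/(y + 2)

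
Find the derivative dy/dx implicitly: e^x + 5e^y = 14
Apply d/dx to both sides, remembering that y depends on x. Each occurrence of y therefore brings in a y' = dy/dx via the chain rule.

With F(x, y) equal to the left-hand side minus the right, differentiate F term by term:
  d/dx[e^(x)] = e^(x)
  d/dx[5e^(y)] = 5·y'·e^(y)
  d/dx[-14] = 0
Adding these up, d/dx[F] = 0 becomes
  (e^(x)) + (5e^(y))·y' = 0,
so isolating y',
  dy/dx = -(e^(x))/(5e^(y)) = -e^(x - y)/5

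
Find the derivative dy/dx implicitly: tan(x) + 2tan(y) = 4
Take d/dx of both sides. Since y is implicitly a function of x, the chain rule attaches a y' = dy/dx factor whenever we differentiate through y.

Set F(x, y) = (left side) − (right side), so the curve is F = 0. Differentiating each term of F:
  d/dx[tan(x)] = tan(x)^2 + 1
  d/dx[2tan(y)] = 2·y'(tan(y)^2 + 1)
  d/dx[-4] = 0

Collecting, the y'-free part is the partial derivative in x and the y' coefficient is the partial derivative in y:
  ∂F/∂x = tan(x)^2 + 1
  ∂F/∂y = 2tan(y)^2 + 2

so d/dx[F(x, y(x))] = ∂F/∂x + (∂F/∂y)·y' = 0. Rearranging,
  dy/dx = -(∂F/∂x)/(∂F/∂y) = -(tan(x)^2 + 1)/(2tan(y)^2 + 2) = -cos(y)^2/(2cos(x)^2)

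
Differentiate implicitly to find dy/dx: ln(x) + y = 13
Apply d/dx to both sides, remembering that y depends on x. Each occurrence of y therefore brings in a y' = dy/dx via the chain rule.

With F(x, y) equal to the left-hand side minus the right, differentiate F term by term:
  d/dx[y] = y'
  d/dx[ln(x)] = 1/x
  d/dx[-13] = 0
Adding these up, d/dx[F] = 0 becomes
  (1/x) + (1)·y' = 0,
so isolating y',
  dy/dx = -(1/x)/(1) = -1/x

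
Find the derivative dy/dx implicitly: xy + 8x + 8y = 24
Differentiate the relation implicitly: treat y = y(x) and apply the chain rule, so every y-derivative picks up a y' = dy/dx factor.

With everything moved to the left-hand side, differentiate term by term:
  d/dx[xy] = x·y' + y
  d/dx[8x] = 8
  d/dx[8y] = 8·y'
  d/dx[-24] = 0

Separating the contributions that come from x directly and those that come through y:
  without y':      y + 8
  multiplying y':  x + 8

so (y + 8) + (x + 8)·y' = 0, and therefore
  dy/dx = -(y + 8)/(x + 8) = (-y - 8)/(x + 8)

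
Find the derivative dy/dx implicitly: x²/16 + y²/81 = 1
Differentiate the relation implicitly: treat y = y(x) and apply the chain rule, so every y-derivative picks up a y' = dy/dx factor.

With everything moved to the left-hand side, differentiate term by term:
  d/dx[x^2/16] = x/8
  d/dx[y^2/81] = 2y·y'/81
  d/dx[-1] = 0

Separating the contributions that come from x directly and those that come through y:
  without y':      x/8
  multiplying y':  2y/81

so (x/8) + (2y/81)·y' = 0, and therefore
  dy/dx = -(x/8)/(2y/81) = -81x/(16y)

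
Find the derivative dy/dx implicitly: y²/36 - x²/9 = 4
Differentiate both sides with respect to x, treating y as y(x). By the chain rule, any term containing y contributes a factor of y' = dy/dx when we differentiate it.

Move every term to one side and write the relation as F(x, y) = 0. Term by term,
  d/dx[-x^2/9] = -2x/9
  d/dx[y^2/36] = y·y'/18
  d/dx[-4] = 0

The pieces without y' make up ∂F/∂x and the coefficient of y' is ∂F/∂y:
  ∂F/∂x = -2x/9,
  ∂F/∂y = y/18.

Since d/dx[F] = ∂F/∂x + (∂F/∂y)·y' = 0, solve for y':
  (∂F/∂y)·y' = -∂F/∂x
  dy/dx = -(∂F/∂x)/(∂F/∂y) = -(-2x/9)/(y/18) = 4x/y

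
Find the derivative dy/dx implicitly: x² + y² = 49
Take d/dx of both sides. Since y is implicitly a function of x, the chain rule attaches a y' = dy/dx factor whenever we differentiate through y.

Set F(x, y) = (left side) − (right side), so the curve is F = 0. Differentiating each term of F:
  d/dx[x^2] = 2x
  d/dx[y^2] = 2y·y'
  d/dx[-49] = 0

Collecting, the y'-free part is the partial derivative in x and the y' coefficient is the partial derivative in y:
  ∂F/∂x = 2x
  ∂F/∂y = 2y

so d/dx[F(x, y(x))] = ∂F/∂x + (∂F/∂y)·y' = 0. Rearranging,
  dy/dx = -(∂F/∂x)/(∂F/∂y) = -(2x)/(2y) = -x/y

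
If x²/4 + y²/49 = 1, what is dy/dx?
Apply d/dx to both sides, remembering that y depends on x. Each occurrence of y therefore brings in a y' = dy/dx via the chain rule.

With F(x, y) equal to the left-hand side minus the right, differentiate F term by term:
  d/dx[x^2/4] = x/2
  d/dx[y^2/49] = 2y·y'/49
  d/dx[-1] = 0
Adding these up, d/dx[F] = 0 becomes
  (x/2) + (2y/49)·y' = 0,
so isolating y',
  dy/dx = -(x/2)/(2y/49) = -49x/(4y)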